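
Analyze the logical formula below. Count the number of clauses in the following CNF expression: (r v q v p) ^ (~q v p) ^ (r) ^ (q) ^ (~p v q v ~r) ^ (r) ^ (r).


A CNF formula is a conjunction of clauses.
Clauses are separated by ^.
Counting the conjuncts: 7 clauses.

7


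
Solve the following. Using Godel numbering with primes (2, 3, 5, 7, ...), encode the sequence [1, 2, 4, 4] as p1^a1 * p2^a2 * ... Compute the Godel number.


Encode each element as an exponent of the corresponding prime:
  2^1 = 2
  3^2 = 9
  5^4 = 625
  7^4 = 2401
Product = 2 * 9 * 625 * 2401 = 27011250

27011250


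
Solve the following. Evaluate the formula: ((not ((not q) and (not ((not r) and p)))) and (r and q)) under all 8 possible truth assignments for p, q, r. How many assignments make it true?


Check all 8 assignments:
p=0, q=0, r=0: 0
p=0, q=0, r=1: 0
p=0, q=1, r=0: 0
p=0, q=1, r=1: 1
p=1, q=0, r=0: 0
p=1, q=0, r=1: 0
p=1, q=1, r=0: 0
p=1, q=1, r=1: 1
Count of True = 2

2


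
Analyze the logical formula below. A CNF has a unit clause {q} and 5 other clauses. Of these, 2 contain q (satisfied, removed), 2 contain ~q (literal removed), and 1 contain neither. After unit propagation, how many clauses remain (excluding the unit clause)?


Satisfied (removed): 2
Shortened (remain): 2
Unchanged (remain): 1
Remaining = 2 + 1 = 3

3


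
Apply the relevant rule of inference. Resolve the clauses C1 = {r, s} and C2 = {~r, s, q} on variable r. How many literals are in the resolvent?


Remove r from C1 and ~r from C2.
C1 remainder: {s}
C2 remainder: {s, q}
Union (resolvent): {q, s}
Resolvent has 2 literal(s).

2


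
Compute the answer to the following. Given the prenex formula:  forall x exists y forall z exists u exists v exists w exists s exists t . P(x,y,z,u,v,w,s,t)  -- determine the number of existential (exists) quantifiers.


Quantifier prefix: forall x exists y forall z exists u exists v exists w exists s exists t
Mark each quantifier type:
  U E U E E E E E
Universal count = 2, Existential count = 6
Asked for existential (exists) quantifiers: 6

6


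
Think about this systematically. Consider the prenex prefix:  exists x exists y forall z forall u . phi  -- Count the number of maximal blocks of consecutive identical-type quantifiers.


Quantifier-type sequence: E E A A  (A=forall, E=exists)
Group into maximal same-type runs:
  Ex2 | Ax2
Number of blocks = 2

2


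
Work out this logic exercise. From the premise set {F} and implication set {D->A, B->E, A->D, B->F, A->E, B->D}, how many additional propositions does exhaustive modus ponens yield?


Initial facts: {F}
Apply modus ponens to closure:
  (no implication fires)
Final known: {F}
New propositions: {(none)}
Count = 0

0


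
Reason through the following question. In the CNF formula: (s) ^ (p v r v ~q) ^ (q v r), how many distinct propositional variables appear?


Identify each variable that appears in the formula.
Variables found: p, q, r, s
Count = 4

4


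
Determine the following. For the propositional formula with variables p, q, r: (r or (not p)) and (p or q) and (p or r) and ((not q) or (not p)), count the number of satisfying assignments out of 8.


Evaluate all 8 assignments for p, q, r:
p=0, q=0, r=0: 0
p=0, q=0, r=1: 0
p=0, q=1, r=0: 0
p=0, q=1, r=1: 1
p=1, q=0, r=0: 0
p=1, q=0, r=1: 1
p=1, q=1, r=0: 0
p=1, q=1, r=1: 0
Satisfying count = 2

2


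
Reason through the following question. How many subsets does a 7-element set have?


The power set of a set with n elements has 2^n elements.
|P(S)| = 2^7 = 128

128


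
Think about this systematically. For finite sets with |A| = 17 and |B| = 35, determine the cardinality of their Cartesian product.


The Cartesian product A x B contains all ordered pairs (a, b).
|A x B| = |A| * |B| = 17 * 35 = 595

595


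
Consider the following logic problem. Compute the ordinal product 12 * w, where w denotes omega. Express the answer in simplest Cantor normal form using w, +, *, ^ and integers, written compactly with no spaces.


Compute 12 * w.
Ordinal * is associative and left-distributive over +, but NOT commutative; for finite n>1, n*w = w but w*n stays w*n.
For finite n>0, n * w = sup{n*k : k<w} = w. So 12 * w = w.
Result = w

w


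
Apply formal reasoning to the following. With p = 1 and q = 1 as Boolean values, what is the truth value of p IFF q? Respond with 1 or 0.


p = 1, q = 1
Operation: p IFF q
Evaluate: 1 IFF 1 = 1

1


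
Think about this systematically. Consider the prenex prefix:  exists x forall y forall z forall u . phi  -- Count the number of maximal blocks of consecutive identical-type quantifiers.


Quantifier-type sequence: E A A A  (A=forall, E=exists)
Group into maximal same-type runs:
  Ex1 | Ax3
Number of blocks = 2

2


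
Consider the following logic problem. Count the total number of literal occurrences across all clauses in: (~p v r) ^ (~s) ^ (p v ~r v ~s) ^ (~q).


Counting literals in each clause:
Clause 1: 2 literal(s)
Clause 2: 1 literal(s)
Clause 3: 3 literal(s)
Clause 4: 1 literal(s)
Total = 7

7


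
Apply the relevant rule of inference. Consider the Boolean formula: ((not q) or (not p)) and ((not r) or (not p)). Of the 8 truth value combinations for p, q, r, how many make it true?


Evaluate all 8 assignments for p, q, r:
p=0, q=0, r=0: 1
p=0, q=0, r=1: 1
p=0, q=1, r=0: 1
p=0, q=1, r=1: 1
p=1, q=0, r=0: 1
p=1, q=0, r=1: 0
p=1, q=1, r=0: 0
p=1, q=1, r=1: 0
Satisfying count = 5

5


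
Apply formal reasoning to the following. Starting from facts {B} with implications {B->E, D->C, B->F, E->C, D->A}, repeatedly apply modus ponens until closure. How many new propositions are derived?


Initial facts: {B}
Apply modus ponens to closure:
  B and B->E  =>  E
  B and B->F  =>  F
  E and E->C  =>  C
Final known: {B, C, E, F}
New propositions: {C, E, F}
Count = 3

3


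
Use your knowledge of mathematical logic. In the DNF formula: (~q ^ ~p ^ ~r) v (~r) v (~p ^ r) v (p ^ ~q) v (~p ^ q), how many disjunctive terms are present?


A DNF formula is a disjunction of terms (conjunctions).
Terms are separated by v.
Counting the disjuncts: 5 terms.

5


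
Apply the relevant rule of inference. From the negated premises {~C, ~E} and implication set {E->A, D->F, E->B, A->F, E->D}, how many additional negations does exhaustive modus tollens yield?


Initial negated facts: {~C, ~E}
Apply modus tollens to closure:
  (no implication fires)
Final negated: {~C, ~E}
New negations: {(none)}
Count = 0

0


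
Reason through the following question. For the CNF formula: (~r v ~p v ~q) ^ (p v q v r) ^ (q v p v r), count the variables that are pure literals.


Check each variable for pure literal status:
p: mixed (not pure)
q: mixed (not pure)
r: mixed (not pure)
Pure literal count = 0

0


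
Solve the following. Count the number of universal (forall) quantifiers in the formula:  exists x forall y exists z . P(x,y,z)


Quantifier prefix: exists x forall y exists z
Mark each quantifier type:
  E U E
Universal count = 1, Existential count = 2
Asked for universal (forall) quantifiers: 1

1


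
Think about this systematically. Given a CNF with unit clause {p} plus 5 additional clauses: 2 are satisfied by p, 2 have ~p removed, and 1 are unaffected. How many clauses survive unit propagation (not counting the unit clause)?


Satisfied (removed): 2
Shortened (remain): 2
Unchanged (remain): 1
Remaining = 2 + 1 = 3

3


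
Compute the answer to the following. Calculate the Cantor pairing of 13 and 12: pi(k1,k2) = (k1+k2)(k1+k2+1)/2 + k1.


k1 + k2 = 25
(k1+k2)(k1+k2+1)/2 = 25 * 26 / 2 = 325
pi = 325 + 13 = 338

338


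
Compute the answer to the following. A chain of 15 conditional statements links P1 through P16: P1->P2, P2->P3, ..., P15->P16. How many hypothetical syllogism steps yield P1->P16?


With 15 implications in a chain connecting 16 propositions:
P1->P2, P2->P3, ..., P15->P16
Steps needed = (number of implications) - 1 = 15 - 1 = 14

14


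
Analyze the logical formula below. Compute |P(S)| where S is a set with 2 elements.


The power set of a set with n elements has 2^n elements.
|P(S)| = 2^2 = 4

4


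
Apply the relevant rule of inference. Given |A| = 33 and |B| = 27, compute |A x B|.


The Cartesian product A x B contains all ordered pairs (a, b).
|A x B| = |A| * |B| = 33 * 27 = 891

891


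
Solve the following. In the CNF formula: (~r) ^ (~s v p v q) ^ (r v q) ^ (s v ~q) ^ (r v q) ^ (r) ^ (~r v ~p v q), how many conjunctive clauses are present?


A CNF formula is a conjunction of clauses.
Clauses are separated by ^.
Counting the conjuncts: 7 clauses.

7


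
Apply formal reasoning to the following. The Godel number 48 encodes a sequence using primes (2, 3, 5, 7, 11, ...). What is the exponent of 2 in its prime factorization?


Factorize 48 by dividing by 2 repeatedly.
Division steps: 2 divides 48 exactly 4 time(s).
Exponent of 2 = 4

4


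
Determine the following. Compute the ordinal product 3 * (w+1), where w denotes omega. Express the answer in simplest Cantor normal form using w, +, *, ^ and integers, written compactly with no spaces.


Compute 3 * (w+1).
Ordinal * is associative and left-distributive over +, but NOT commutative; for finite n>1, n*w = w but w*n stays w*n.
By left-distributivity: 3 * (w+1) = 3*w + 3*1 = w + 3 = w+3.
Result = w+3

w+3


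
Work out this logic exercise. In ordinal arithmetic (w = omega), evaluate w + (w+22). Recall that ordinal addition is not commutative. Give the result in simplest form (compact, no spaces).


Compute w + (w+22).
Ordinal + is associative but NOT commutative; for finite n>0, n + w = w but w + n stays w+n.
w + (w+22) = (w+w) + 22 = w*2+22.
Result = w*2+22

w*2+22


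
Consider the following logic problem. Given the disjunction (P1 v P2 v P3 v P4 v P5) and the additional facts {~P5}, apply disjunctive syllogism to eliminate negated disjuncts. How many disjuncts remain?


Original disjuncts (5): P1, P2, P3, P4, P5
Negated (eliminate): ~P5
Remaining disjuncts: P1, P2, P3, P4
Count = 5 - 1 = 4

4


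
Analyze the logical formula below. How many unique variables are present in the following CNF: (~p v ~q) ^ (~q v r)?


Identify each variable that appears in the formula.
Variables found: p, q, r
Count = 3

3


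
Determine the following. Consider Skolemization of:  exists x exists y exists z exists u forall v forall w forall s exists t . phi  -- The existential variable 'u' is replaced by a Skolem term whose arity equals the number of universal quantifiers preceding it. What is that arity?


Quantifier prefix: exists x exists y exists z exists u forall v forall w forall s exists t
'u' is existentially quantified at position 4.
No universal quantifiers precede it.
Skolem function arity = 0 (a Skolem constant)

0


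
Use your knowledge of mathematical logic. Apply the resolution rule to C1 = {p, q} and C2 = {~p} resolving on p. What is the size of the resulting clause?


Remove p from C1 and ~p from C2.
C1 remainder: {q}
C2 remainder: {}
Union (resolvent): {q}
Resolvent has 1 literal(s).

1


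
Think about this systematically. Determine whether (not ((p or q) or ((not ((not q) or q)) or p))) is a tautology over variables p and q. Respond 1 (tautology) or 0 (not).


Check all 4 assignments:
p=0, q=0: 1
p=0, q=1: 0
p=1, q=0: 0
p=1, q=1: 0
Satisfying count = 1/4.
Tautology iff count = 4: no.

0


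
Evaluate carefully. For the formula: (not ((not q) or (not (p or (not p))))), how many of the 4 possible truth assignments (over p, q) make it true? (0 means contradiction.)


Check all 4 assignments:
p=0, q=0: 0
p=0, q=1: 1
p=1, q=0: 0
p=1, q=1: 1
Count of True = 2

2


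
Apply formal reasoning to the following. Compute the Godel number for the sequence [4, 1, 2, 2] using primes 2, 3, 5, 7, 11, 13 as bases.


Encode each element as an exponent of the corresponding prime:
  2^4 = 16
  3^1 = 3
  5^2 = 25
  7^2 = 49
Product = 16 * 3 * 25 * 49 = 58800

58800


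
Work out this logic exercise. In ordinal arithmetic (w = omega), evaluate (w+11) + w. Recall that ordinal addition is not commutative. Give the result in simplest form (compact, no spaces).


Compute (w+11) + w.
Ordinal + is associative but NOT commutative; for finite n>0, n + w = w but w + n stays w+n.
(w+11) + w = w + (11+w) = w + w = w*2 (the finite tail 11 is absorbed by the right w).
Result = w*2

w*2


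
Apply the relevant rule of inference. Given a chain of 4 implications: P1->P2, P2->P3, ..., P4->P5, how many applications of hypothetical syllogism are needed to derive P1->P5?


With 4 implications in a chain connecting 5 propositions:
P1->P2, P2->P3, ..., P4->P5
Steps needed = (number of implications) - 1 = 4 - 1 = 3

3


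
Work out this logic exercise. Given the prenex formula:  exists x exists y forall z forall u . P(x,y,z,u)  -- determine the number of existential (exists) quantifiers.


Quantifier prefix: exists x exists y forall z forall u
Mark each quantifier type:
  E E U U
Universal count = 2, Existential count = 2
Asked for existential (exists) quantifiers: 2

2


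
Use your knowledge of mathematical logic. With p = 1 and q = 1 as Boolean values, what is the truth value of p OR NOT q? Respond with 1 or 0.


p = 1, q = 1
Operation: p OR NOT q
Evaluate: 1 OR NOT 1 = 1

1


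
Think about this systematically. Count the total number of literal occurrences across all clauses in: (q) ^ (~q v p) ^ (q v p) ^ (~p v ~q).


Counting literals in each clause:
Clause 1: 1 literal(s)
Clause 2: 2 literal(s)
Clause 3: 2 literal(s)
Clause 4: 2 literal(s)
Total = 7

7


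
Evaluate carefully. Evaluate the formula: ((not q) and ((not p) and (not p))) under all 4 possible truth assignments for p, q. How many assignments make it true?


Check all 4 assignments:
p=0, q=0: 1
p=0, q=1: 0
p=1, q=0: 0
p=1, q=1: 0
Count of True = 1

1


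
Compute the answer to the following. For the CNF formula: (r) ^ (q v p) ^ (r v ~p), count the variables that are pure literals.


Check each variable for pure literal status:
p: mixed (not pure)
q: pure positive
r: pure positive
Pure literal count = 2

2


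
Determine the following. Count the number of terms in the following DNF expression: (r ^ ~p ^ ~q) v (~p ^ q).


A DNF formula is a disjunction of terms (conjunctions).
Terms are separated by v.
Counting the disjuncts: 2 terms.

2


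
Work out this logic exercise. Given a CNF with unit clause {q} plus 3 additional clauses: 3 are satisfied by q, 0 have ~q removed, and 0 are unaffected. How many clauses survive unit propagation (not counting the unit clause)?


Satisfied (removed): 3
Shortened (remain): 0
Unchanged (remain): 0
Remaining = 0 + 0 = 0

0


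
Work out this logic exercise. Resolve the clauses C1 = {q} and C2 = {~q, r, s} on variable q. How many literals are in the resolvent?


Remove q from C1 and ~q from C2.
C1 remainder: {}
C2 remainder: {r, s}
Union (resolvent): {r, s}
Resolvent has 2 literal(s).

2


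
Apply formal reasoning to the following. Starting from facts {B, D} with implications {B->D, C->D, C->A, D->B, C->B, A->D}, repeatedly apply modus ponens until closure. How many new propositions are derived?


Initial facts: {B, D}
Apply modus ponens to closure:
  (no implication fires)
Final known: {B, D}
New propositions: {(none)}
Count = 0

0


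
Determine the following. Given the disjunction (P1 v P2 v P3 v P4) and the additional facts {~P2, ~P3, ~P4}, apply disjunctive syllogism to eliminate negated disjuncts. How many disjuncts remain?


Original disjuncts (4): P1, P2, P3, P4
Negated (eliminate): ~P2, ~P3, ~P4
Remaining disjuncts: P1
Count = 4 - 3 = 1

1


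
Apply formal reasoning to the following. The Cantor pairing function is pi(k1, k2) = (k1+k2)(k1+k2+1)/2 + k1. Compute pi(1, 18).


k1 + k2 = 19
(k1+k2)(k1+k2+1)/2 = 19 * 20 / 2 = 190
pi = 190 + 1 = 191

191


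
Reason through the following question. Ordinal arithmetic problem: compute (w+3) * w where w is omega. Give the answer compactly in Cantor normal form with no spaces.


Compute (w+3) * w.
Ordinal * is associative and left-distributive over +, but NOT commutative; for finite n>1, n*w = w but w*n stays w*n.
(w+3) * w = sup{(w+3)*k : k<w} = sup{w*k+3} = w^2 (the +3 tail is absorbed in the limit).
Result = w^2

w^2


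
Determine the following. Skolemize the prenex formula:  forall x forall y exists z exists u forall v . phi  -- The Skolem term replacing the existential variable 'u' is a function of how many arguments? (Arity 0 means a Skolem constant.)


Quantifier prefix: forall x forall y exists z exists u forall v
'u' is existentially quantified at position 4.
Universal variables preceding it: x, y
Skolem function arity = 2

2


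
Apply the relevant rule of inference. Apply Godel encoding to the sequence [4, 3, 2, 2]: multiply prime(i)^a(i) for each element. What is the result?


Encode each element as an exponent of the corresponding prime:
  2^4 = 16
  3^3 = 27
  5^2 = 25
  7^2 = 49
Product = 16 * 27 * 25 * 49 = 529200

529200


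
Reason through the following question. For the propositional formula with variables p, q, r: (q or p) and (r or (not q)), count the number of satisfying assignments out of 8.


Evaluate all 8 assignments for p, q, r:
p=0, q=0, r=0: 0
p=0, q=0, r=1: 0
p=0, q=1, r=0: 0
p=0, q=1, r=1: 1
p=1, q=0, r=0: 1
p=1, q=0, r=1: 1
p=1, q=1, r=0: 0
p=1, q=1, r=1: 1
Satisfying count = 4

4


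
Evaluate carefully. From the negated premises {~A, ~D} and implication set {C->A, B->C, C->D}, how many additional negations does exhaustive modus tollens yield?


Initial negated facts: {~A, ~D}
Apply modus tollens to closure:
  ~A and C->A  =>  ~C
  ~C and B->C  =>  ~B
Final negated: {~A, ~B, ~C, ~D}
New negations: {~B, ~C}
Count = 2

2


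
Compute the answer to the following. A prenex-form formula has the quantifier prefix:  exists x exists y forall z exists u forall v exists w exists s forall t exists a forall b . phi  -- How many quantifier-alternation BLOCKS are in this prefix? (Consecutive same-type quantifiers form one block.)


Quantifier-type sequence: E E A E A E E A E A  (A=forall, E=exists)
Group into maximal same-type runs:
  Ex2 | Ax1 | Ex1 | Ax1 | Ex2 | Ax1 | Ex1 | Ax1
Number of blocks = 8

8


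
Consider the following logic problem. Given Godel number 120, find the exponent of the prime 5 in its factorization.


Factorize 120 by dividing by 5 repeatedly.
Division steps: 5 divides 120 exactly 1 time(s).
Exponent of 5 = 1

1


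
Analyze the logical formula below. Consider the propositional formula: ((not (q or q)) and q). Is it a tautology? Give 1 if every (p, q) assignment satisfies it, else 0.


Check all 4 assignments:
p=0, q=0: 0
p=0, q=1: 0
p=1, q=0: 0
p=1, q=1: 0
Satisfying count = 0/4.
Tautology iff count = 4: no.

0


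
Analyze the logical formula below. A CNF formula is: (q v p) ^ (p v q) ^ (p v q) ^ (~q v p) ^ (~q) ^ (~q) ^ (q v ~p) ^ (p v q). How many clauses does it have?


A CNF formula is a conjunction of clauses.
Clauses are separated by ^.
Counting the conjuncts: 8 clauses.

8


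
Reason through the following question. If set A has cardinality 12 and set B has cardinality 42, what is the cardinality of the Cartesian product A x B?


The Cartesian product A x B contains all ordered pairs (a, b).
|A x B| = |A| * |B| = 12 * 42 = 504

504


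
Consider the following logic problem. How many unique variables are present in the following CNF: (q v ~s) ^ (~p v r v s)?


Identify each variable that appears in the formula.
Variables found: p, q, r, s
Count = 4

4


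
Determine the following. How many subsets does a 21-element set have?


The power set of a set with n elements has 2^n elements.
|P(S)| = 2^21 = 2097152

2097152


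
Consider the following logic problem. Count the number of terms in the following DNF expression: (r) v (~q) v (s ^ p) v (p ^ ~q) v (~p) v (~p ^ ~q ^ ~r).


A DNF formula is a disjunction of terms (conjunctions).
Terms are separated by v.
Counting the disjuncts: 6 terms.

6


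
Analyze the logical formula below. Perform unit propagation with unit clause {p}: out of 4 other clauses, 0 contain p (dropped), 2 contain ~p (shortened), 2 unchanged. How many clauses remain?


Satisfied (removed): 0
Shortened (remain): 2
Unchanged (remain): 2
Remaining = 2 + 2 = 4

4


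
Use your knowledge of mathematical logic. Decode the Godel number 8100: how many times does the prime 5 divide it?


Factorize 8100 by dividing by 5 repeatedly.
Division steps: 5 divides 8100 exactly 2 time(s).
Exponent of 5 = 2

2


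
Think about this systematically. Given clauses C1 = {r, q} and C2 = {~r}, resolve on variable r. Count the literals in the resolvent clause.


Remove r from C1 and ~r from C2.
C1 remainder: {q}
C2 remainder: {}
Union (resolvent): {q}
Resolvent has 1 literal(s).

1


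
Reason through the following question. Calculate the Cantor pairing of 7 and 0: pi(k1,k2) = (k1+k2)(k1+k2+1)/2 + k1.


k1 + k2 = 7
(k1+k2)(k1+k2+1)/2 = 7 * 8 / 2 = 28
pi = 28 + 7 = 35

35


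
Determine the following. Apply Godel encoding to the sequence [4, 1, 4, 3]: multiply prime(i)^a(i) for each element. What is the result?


Encode each element as an exponent of the corresponding prime:
  2^4 = 16
  3^1 = 3
  5^4 = 625
  7^3 = 343
Product = 16 * 3 * 625 * 343 = 10290000

10290000


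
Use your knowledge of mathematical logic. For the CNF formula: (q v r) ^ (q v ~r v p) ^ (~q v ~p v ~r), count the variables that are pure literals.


Check each variable for pure literal status:
p: mixed (not pure)
q: mixed (not pure)
r: mixed (not pure)
Pure literal count = 0

0


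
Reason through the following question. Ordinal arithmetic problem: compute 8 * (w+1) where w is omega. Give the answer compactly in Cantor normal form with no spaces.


Compute 8 * (w+1).
Ordinal * is associative and left-distributive over +, but NOT commutative; for finite n>1, n*w = w but w*n stays w*n.
By left-distributivity: 8 * (w+1) = 8*w + 8*1 = w + 8 = w+8.
Result = w+8

w+8


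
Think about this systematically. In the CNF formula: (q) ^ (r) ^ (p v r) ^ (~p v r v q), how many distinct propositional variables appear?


Identify each variable that appears in the formula.
Variables found: p, q, r
Count = 3

3


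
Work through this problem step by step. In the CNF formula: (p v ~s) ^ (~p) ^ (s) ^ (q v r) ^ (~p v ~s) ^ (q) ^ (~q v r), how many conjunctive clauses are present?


A CNF formula is a conjunction of clauses.
Clauses are separated by ^.
Counting the conjuncts: 7 clauses.

7


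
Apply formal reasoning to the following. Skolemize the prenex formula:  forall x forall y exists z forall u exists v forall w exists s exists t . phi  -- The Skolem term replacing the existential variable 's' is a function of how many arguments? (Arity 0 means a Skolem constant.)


Quantifier prefix: forall x forall y exists z forall u exists v forall w exists s exists t
's' is existentially quantified at position 7.
Universal variables preceding it: x, y, u, w
Skolem function arity = 4

4


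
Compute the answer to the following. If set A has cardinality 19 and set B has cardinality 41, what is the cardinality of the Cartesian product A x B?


The Cartesian product A x B contains all ordered pairs (a, b).
|A x B| = |A| * |B| = 19 * 41 = 779

779


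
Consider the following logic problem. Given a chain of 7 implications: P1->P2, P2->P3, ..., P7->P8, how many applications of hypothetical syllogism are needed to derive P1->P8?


With 7 implications in a chain connecting 8 propositions:
P1->P2, P2->P3, ..., P7->P8
Steps needed = (number of implications) - 1 = 7 - 1 = 6

6


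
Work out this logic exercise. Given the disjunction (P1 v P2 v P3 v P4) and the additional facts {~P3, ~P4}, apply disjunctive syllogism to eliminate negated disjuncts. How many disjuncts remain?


Original disjuncts (4): P1, P2, P3, P4
Negated (eliminate): ~P3, ~P4
Remaining disjuncts: P1, P2
Count = 4 - 2 = 2

2


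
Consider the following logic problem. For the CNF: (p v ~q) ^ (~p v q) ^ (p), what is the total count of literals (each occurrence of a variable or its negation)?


Counting literals in each clause:
Clause 1: 2 literal(s)
Clause 2: 2 literal(s)
Clause 3: 1 literal(s)
Total = 5

5


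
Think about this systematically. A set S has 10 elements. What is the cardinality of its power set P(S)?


The power set of a set with n elements has 2^n elements.
|P(S)| = 2^10 = 1024

1024


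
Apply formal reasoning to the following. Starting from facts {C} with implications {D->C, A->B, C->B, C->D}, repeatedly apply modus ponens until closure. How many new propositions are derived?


Initial facts: {C}
Apply modus ponens to closure:
  C and C->B  =>  B
  C and C->D  =>  D
Final known: {B, C, D}
New propositions: {B, D}
Count = 2

2


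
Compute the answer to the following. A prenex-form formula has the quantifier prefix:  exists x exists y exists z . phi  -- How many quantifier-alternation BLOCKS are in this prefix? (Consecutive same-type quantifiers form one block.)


Quantifier-type sequence: E E E  (A=forall, E=exists)
Group into maximal same-type runs:
  Ex3
Number of blocks = 1

1


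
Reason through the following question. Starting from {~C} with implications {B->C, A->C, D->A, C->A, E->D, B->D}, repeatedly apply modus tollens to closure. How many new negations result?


Initial negated facts: {~C}
Apply modus tollens to closure:
  ~C and B->C  =>  ~B
  ~C and A->C  =>  ~A
  ~A and D->A  =>  ~D
  ~D and E->D  =>  ~E
Final negated: {~A, ~B, ~C, ~D, ~E}
New negations: {~A, ~B, ~D, ~E}
Count = 4

4


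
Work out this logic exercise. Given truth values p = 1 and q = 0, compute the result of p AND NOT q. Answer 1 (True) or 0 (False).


p = 1, q = 0
Operation: p AND NOT q
Evaluate: 1 AND NOT 0 = 1

1


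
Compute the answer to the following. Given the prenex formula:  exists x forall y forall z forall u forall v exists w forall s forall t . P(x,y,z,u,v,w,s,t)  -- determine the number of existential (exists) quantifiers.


Quantifier prefix: exists x forall y forall z forall u forall v exists w forall s forall t
Mark each quantifier type:
  E U U U U E U U
Universal count = 6, Existential count = 2
Asked for existential (exists) quantifiers: 2

2


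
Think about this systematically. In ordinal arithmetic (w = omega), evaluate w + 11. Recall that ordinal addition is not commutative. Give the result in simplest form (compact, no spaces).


Compute w + 11.
Ordinal + is associative but NOT commutative; for finite n>0, n + w = w but w + n stays w+n.
w + 11 is already in normal form (a successor ordinal beyond w).
Result = w+11

w+11


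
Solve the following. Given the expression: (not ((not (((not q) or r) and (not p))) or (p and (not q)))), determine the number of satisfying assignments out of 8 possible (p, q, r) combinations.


Check all 8 assignments:
p=0, q=0, r=0: 1
p=0, q=0, r=1: 1
p=0, q=1, r=0: 0
p=0, q=1, r=1: 1
p=1, q=0, r=0: 0
p=1, q=0, r=1: 0
p=1, q=1, r=0: 0
p=1, q=1, r=1: 0
Count of True = 3

3


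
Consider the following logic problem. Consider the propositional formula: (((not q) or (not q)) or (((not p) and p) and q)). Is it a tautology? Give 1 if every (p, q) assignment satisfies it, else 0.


Check all 4 assignments:
p=0, q=0: 1
p=0, q=1: 0
p=1, q=0: 1
p=1, q=1: 0
Satisfying count = 2/4.
Tautology iff count = 4: no.

0


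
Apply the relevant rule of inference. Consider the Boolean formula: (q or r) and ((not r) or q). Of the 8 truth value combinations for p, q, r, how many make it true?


Evaluate all 8 assignments for p, q, r:
p=0, q=0, r=0: 0
p=0, q=0, r=1: 0
p=0, q=1, r=0: 1
p=0, q=1, r=1: 1
p=1, q=0, r=0: 0
p=1, q=0, r=1: 0
p=1, q=1, r=0: 1
p=1, q=1, r=1: 1
Satisfying count = 4

4


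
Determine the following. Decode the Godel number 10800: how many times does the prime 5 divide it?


Factorize 10800 by dividing by 5 repeatedly.
Division steps: 5 divides 10800 exactly 2 time(s).
Exponent of 5 = 2

2


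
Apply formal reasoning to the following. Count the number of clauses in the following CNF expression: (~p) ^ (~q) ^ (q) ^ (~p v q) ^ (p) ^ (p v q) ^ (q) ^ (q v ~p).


A CNF formula is a conjunction of clauses.
Clauses are separated by ^.
Counting the conjuncts: 8 clauses.

8


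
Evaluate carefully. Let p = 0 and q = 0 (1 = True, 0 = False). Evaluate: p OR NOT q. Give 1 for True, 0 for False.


p = 0, q = 0
Operation: p OR NOT q
Evaluate: 0 OR NOT 0 = 1

1


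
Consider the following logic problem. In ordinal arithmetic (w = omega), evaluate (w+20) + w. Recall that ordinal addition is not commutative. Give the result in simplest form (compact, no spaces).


Compute (w+20) + w.
Ordinal + is associative but NOT commutative; for finite n>0, n + w = w but w + n stays w+n.
(w+20) + w = w + (20+w) = w + w = w*2 (the finite tail 20 is absorbed by the right w).
Result = w*2

w*2


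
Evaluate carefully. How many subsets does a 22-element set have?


The power set of a set with n elements has 2^n elements.
|P(S)| = 2^22 = 4194304

4194304


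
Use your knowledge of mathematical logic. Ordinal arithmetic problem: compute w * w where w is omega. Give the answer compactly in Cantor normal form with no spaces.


Compute w * w.
Ordinal * is associative and left-distributive over +, but NOT commutative; for finite n>1, n*w = w but w*n stays w*n.
w * w = w^2 by definition.
Result = w^2

w^2


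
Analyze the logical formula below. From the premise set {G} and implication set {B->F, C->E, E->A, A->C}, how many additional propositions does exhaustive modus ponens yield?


Initial facts: {G}
Apply modus ponens to closure:
  (no implication fires)
Final known: {G}
New propositions: {(none)}
Count = 0

0


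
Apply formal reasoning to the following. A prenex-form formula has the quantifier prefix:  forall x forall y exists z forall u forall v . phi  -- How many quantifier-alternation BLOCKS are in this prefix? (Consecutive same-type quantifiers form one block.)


Quantifier-type sequence: A A E A A  (A=forall, E=exists)
Group into maximal same-type runs:
  Ax2 | Ex1 | Ax2
Number of blocks = 3

3


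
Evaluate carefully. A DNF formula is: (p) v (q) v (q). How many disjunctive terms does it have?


A DNF formula is a disjunction of terms (conjunctions).
Terms are separated by v.
Counting the disjuncts: 3 terms.

3


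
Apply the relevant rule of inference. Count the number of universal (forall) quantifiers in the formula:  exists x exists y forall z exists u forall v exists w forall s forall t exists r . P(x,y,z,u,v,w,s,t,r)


Quantifier prefix: exists x exists y forall z exists u forall v exists w forall s forall t exists r
Mark each quantifier type:
  E E U E U E U U E
Universal count = 4, Existential count = 5
Asked for universal (forall) quantifiers: 4

4


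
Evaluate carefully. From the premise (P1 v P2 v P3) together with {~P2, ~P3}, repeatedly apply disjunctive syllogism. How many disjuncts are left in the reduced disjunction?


Original disjuncts (3): P1, P2, P3
Negated (eliminate): ~P2, ~P3
Remaining disjuncts: P1
Count = 3 - 2 = 1

1


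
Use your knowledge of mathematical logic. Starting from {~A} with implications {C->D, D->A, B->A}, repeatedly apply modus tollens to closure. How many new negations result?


Initial negated facts: {~A}
Apply modus tollens to closure:
  ~A and D->A  =>  ~D
  ~A and B->A  =>  ~B
  ~D and C->D  =>  ~C
Final negated: {~A, ~B, ~C, ~D}
New negations: {~B, ~C, ~D}
Count = 3

3


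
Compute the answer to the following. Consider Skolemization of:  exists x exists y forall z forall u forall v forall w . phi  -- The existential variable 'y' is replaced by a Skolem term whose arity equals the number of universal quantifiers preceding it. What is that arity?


Quantifier prefix: exists x exists y forall z forall u forall v forall w
'y' is existentially quantified at position 2.
No universal quantifiers precede it.
Skolem function arity = 0 (a Skolem constant)

0


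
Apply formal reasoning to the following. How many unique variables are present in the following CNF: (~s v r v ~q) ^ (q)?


Identify each variable that appears in the formula.
Variables found: q, r, s
Count = 3

3


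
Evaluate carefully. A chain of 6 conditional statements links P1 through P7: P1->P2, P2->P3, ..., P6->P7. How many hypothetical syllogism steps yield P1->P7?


With 6 implications in a chain connecting 7 propositions:
P1->P2, P2->P3, ..., P6->P7
Steps needed = (number of implications) - 1 = 6 - 1 = 5

5


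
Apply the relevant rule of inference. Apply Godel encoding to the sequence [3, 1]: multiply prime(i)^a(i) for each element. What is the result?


Encode each element as an exponent of the corresponding prime:
  2^3 = 8
  3^1 = 3
Product = 8 * 3 = 24

24


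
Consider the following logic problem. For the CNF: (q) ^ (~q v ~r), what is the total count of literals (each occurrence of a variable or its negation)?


Counting literals in each clause:
Clause 1: 1 literal(s)
Clause 2: 2 literal(s)
Total = 3

3


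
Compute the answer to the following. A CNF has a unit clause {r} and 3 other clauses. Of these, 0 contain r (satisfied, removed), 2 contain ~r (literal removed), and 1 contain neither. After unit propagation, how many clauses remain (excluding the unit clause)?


Satisfied (removed): 0
Shortened (remain): 2
Unchanged (remain): 1
Remaining = 2 + 1 = 3

3


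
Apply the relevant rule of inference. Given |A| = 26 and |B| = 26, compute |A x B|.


The Cartesian product A x B contains all ordered pairs (a, b).
|A x B| = |A| * |B| = 26 * 26 = 676

676


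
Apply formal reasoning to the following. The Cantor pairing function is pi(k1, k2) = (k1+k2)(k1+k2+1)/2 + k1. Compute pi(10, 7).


k1 + k2 = 17
(k1+k2)(k1+k2+1)/2 = 17 * 18 / 2 = 153
pi = 153 + 10 = 163

163


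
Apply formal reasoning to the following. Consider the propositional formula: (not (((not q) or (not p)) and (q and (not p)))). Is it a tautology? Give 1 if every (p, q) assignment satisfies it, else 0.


Check all 4 assignments:
p=0, q=0: 1
p=0, q=1: 0
p=1, q=0: 1
p=1, q=1: 1
Satisfying count = 3/4.
Tautology iff count = 4: no.

0


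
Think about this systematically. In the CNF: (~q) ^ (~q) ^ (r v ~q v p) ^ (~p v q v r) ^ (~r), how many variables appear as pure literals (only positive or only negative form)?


Check each variable for pure literal status:
p: mixed (not pure)
q: mixed (not pure)
r: mixed (not pure)
Pure literal count = 0

0


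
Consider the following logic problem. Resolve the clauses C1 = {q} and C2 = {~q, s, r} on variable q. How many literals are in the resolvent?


Remove q from C1 and ~q from C2.
C1 remainder: {}
C2 remainder: {s, r}
Union (resolvent): {r, s}
Resolvent has 2 literal(s).

2


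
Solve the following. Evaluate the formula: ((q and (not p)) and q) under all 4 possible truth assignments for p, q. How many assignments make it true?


Check all 4 assignments:
p=0, q=0: 0
p=0, q=1: 1
p=1, q=0: 0
p=1, q=1: 0
Count of True = 1

1


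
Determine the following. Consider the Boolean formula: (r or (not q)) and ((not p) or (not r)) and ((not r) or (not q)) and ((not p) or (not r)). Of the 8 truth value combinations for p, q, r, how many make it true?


Evaluate all 8 assignments for p, q, r:
p=0, q=0, r=0: 1
p=0, q=0, r=1: 1
p=0, q=1, r=0: 0
p=0, q=1, r=1: 0
p=1, q=0, r=0: 1
p=1, q=0, r=1: 0
p=1, q=1, r=0: 0
p=1, q=1, r=1: 0
Satisfying count = 3

3


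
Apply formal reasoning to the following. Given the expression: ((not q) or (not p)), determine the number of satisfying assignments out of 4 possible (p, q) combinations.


Check all 4 assignments:
p=0, q=0: 1
p=0, q=1: 1
p=1, q=0: 1
p=1, q=1: 0
Count of True = 3

3


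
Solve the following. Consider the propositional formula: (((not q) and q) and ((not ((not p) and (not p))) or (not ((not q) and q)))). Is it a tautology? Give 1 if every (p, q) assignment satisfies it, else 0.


Check all 4 assignments:
p=0, q=0: 0
p=0, q=1: 0
p=1, q=0: 0
p=1, q=1: 0
Satisfying count = 0/4.
Tautology iff count = 4: no.

0


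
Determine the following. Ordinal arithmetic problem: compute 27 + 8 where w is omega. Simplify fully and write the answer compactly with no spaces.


Compute 27 + 8.
Ordinal + is associative but NOT commutative; for finite n>0, n + w = w but w + n stays w+n.
Both operands finite; ordinal + agrees with natural +: 27 + 8 = 35.
Result = 35

35


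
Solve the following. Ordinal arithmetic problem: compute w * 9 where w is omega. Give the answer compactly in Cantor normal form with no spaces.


Compute w * 9.
Ordinal * is associative and left-distributive over +, but NOT commutative; for finite n>1, n*w = w but w*n stays w*n.
w * 9 means 9 copies of w concatenated: w*9.
Result = w*9

w*9


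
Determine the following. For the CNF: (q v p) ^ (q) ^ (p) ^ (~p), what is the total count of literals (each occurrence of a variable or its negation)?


Counting literals in each clause:
Clause 1: 2 literal(s)
Clause 2: 1 literal(s)
Clause 3: 1 literal(s)
Clause 4: 1 literal(s)
Total = 5

5


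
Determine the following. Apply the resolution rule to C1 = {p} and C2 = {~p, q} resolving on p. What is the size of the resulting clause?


Remove p from C1 and ~p from C2.
C1 remainder: {}
C2 remainder: {q}
Union (resolvent): {q}
Resolvent has 1 literal(s).

1


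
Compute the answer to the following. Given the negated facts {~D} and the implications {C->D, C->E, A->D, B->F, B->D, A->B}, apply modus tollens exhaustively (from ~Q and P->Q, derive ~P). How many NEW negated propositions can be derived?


Initial negated facts: {~D}
Apply modus tollens to closure:
  ~D and C->D  =>  ~C
  ~D and A->D  =>  ~A
  ~D and B->D  =>  ~B
Final negated: {~A, ~B, ~C, ~D}
New negations: {~A, ~B, ~C}
Count = 3

3


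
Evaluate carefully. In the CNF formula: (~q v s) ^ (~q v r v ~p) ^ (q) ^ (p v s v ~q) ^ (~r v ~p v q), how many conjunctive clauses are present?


A CNF formula is a conjunction of clauses.
Clauses are separated by ^.
Counting the conjuncts: 5 clauses.

5


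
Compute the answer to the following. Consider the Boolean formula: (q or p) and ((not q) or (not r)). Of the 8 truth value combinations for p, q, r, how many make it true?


Evaluate all 8 assignments for p, q, r:
p=0, q=0, r=0: 0
p=0, q=0, r=1: 0
p=0, q=1, r=0: 1
p=0, q=1, r=1: 0
p=1, q=0, r=0: 1
p=1, q=0, r=1: 1
p=1, q=1, r=0: 1
p=1, q=1, r=1: 0
Satisfying count = 4

4


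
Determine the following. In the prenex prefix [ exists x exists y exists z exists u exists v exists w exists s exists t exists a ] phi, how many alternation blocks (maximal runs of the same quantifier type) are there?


Quantifier-type sequence: E E E E E E E E E  (A=forall, E=exists)
Group into maximal same-type runs:
  Ex9
Number of blocks = 1

1


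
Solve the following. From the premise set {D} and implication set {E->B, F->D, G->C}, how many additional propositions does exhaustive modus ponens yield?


Initial facts: {D}
Apply modus ponens to closure:
  (no implication fires)
Final known: {D}
New propositions: {(none)}
Count = 0

0


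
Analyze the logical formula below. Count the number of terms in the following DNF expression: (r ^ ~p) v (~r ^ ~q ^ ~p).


A DNF formula is a disjunction of terms (conjunctions).
Terms are separated by v.
Counting the disjuncts: 2 terms.

2


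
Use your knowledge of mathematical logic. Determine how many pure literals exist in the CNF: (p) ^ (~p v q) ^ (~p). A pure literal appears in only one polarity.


Check each variable for pure literal status:
p: mixed (not pure)
q: pure positive
r: absent (not pure)
Pure literal count = 1

1


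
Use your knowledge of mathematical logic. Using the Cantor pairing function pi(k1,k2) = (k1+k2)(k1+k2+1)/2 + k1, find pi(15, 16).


k1 + k2 = 31
(k1+k2)(k1+k2+1)/2 = 31 * 32 / 2 = 496
pi = 496 + 15 = 511

511
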